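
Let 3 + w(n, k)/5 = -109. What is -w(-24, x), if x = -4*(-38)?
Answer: 560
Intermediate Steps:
x = 152
w(n, k) = -560 (w(n, k) = -15 + 5*(-109) = -15 - 545 = -560)
-w(-24, x) = -1*(-560) = 560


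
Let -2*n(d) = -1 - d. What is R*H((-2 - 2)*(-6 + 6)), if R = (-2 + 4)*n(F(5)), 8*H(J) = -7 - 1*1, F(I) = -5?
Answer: 4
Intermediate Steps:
n(d) = 1/2 + d/2 (n(d) = -(-1 - d)/2 = 1/2 + d/2)
H(J) = -1 (H(J) = (-7 - 1*1)/8 = (-7 - 1)/8 = (1/8)*(-8) = -1)
R = -4 (R = (-2 + 4)*(1/2 + (1/2)*(-5)) = 2*(1/2 - 5/2) = 2*(-2) = -4)
R*H((-2 - 2)*(-6 + 6)) = -4*(-1) = 4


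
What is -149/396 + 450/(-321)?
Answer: -75343/42372 ≈ -1.7781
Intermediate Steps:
-149/396 + 450/(-321) = -149*1/396 + 450*(-1/321) = -149/396 - 150/107 = -75343/42372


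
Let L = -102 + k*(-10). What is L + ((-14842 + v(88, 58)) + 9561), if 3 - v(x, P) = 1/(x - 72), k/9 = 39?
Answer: -142241/16 ≈ -8890.1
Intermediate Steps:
k = 351 (k = 9*39 = 351)
v(x, P) = 3 - 1/(-72 + x) (v(x, P) = 3 - 1/(x - 72) = 3 - 1/(-72 + x))
L = -3612 (L = -102 + 351*(-10) = -102 - 3510 = -3612)
L + ((-14842 + v(88, 58)) + 9561) = -3612 + ((-14842 + (-217 + 3*88)/(-72 + 88)) + 9561) = -3612 + ((-14842 + (-217 + 264)/16) + 9561) = -3612 + ((-14842 + (1/16)*47) + 9561) = -3612 + ((-14842 + 47/16) + 9561) = -3612 + (-237425/16 + 9561) = -3612 - 84449/16 = -142241/16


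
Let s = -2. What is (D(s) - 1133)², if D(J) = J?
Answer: 1288225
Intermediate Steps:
(D(s) - 1133)² = (-2 - 1133)² = (-1135)² = 1288225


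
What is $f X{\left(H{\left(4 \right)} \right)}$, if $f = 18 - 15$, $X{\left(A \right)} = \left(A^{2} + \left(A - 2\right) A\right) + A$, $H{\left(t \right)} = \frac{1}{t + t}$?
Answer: $- \frac{9}{32} \approx -0.28125$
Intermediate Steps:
$H{\left(t \right)} = \frac{1}{2 t}$
$X{\left(A \right)} = A + A^{2} + A \left(-2 + A\right)$ ($X{\left(A \right)} = \left(A^{2} + \left(-2 + A\right) A\right) + A = \left(A^{2} + A \left(-2 + A\right)\right) + A = A + A^{2} + A \left(-2 + A\right)$)
$f = 3$ ($f = 18 - 15 = 3$)
$f X{\left(H{\left(4 \right)} \right)} = 3 \frac{1}{2 \cdot 4} \left(-1 + 2 \frac{1}{2 \cdot 4}\right) = 3 \cdot \frac{1}{2} \cdot \frac{1}{4} \left(-1 + 2 \cdot \frac{1}{2} \cdot \frac{1}{4}\right) = 3 \frac{-1 + 2 \cdot \frac{1}{8}}{8} = 3 \frac{-1 + \frac{1}{4}}{8} = 3 \cdot \frac{1}{8} \left(- \frac{3}{4}\right) = 3 \left(- \frac{3}{32}\right) = - \frac{9}{32}$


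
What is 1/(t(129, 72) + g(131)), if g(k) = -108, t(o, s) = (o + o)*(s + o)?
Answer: 1/51750 ≈ 1.9324e-5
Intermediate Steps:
t(o, s) = 2*o*(o + s) (t(o, s) = (2*o)*(o + s) = 2*o*(o + s))
1/(t(129, 72) + g(131)) = 1/(2*129*(129 + 72) - 108) = 1/(2*129*201 - 108) = 1/(51858 - 108) = 1/51750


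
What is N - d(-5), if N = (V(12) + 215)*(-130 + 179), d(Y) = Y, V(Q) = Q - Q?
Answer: 10540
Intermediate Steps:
V(Q) = 0
N = 10535 (N = (0 + 215)*(-130 + 179) = 215*49 = 10535)
N - d(-5) = 10535 - 1*(-5) = 10535 + 5 = 10540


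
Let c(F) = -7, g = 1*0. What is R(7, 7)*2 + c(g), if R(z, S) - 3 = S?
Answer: 13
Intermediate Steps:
R(z, S) = 3 + S
g = 0
R(7, 7)*2 + c(g) = (3 + 7)*2 - 7 = 10*2 - 7 = 20 - 7 = 13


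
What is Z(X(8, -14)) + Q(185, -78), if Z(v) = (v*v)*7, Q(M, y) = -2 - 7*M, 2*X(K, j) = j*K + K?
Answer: 17631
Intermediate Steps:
X(K, j) = K/2 + K*j/2 (X(K, j) = (j*K + K)/2 = (K*j + K)/2 = (K + K*j)/2 = K/2 + K*j/2)
Z(v) = 7*v² (Z(v) = v²*7 = 7*v²)
Z(X(8, -14)) + Q(185, -78) = 7*((½)*8*(1 - 14))² + (-2 - 7*185) = 7*((½)*8*(-13))² + (-2 - 1295) = 7*(-52)² - 1297 = 7*2704 - 1297 = 18928 - 1297 = 17631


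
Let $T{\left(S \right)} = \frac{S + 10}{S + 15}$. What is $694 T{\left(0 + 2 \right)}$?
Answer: $\frac{8328}{17} \approx 489.88$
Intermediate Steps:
$T{\left(S \right)} = \frac{10 + S}{15 + S}$
$694 T{\left(0 + 2 \right)} = 694 \frac{10 + \left(0 + 2\right)}{15 + \left(0 + 2\right)} = 694 \frac{10 + 2}{15 + 2} = 694 \cdot \frac{1}{17} \cdot 12 = 694 \cdot \frac{12}{17} = \frac{8328}{17}$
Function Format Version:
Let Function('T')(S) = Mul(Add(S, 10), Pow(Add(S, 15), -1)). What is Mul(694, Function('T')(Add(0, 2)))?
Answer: Rational(8328, 17) ≈ 489.88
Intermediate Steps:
Function('T')(S) = Mul(Pow(Add(15, S), -1), Add(10, S)) (Function('T')(S) = Mul(Add(10, S), Pow(Add(15, S), -1)) = Mul(Pow(Add(15, S), -1), Add(10, S)))
Mul(694, Function('T')(Add(0, 2))) = Mul(694, Mul(Pow(Add(15, Add(0, 2)), -1), Add(10, Add(0, 2)))) = Mul(694, Mul(Pow(Add(15, 2), -1), Add(10, 2))) = Mul(694, Mul(Pow(17, -1), 12)) = Mul(694, Mul(Rational(1, 17), 12)) = Mul(694, Rational(12, 17)) = Rational(8328, 17)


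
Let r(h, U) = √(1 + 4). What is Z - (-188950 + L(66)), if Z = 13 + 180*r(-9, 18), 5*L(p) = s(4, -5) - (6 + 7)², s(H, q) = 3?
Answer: 944981/5 + 180*√5 ≈ 1.8940e+5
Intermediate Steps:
r(h, U) = √5
L(p) = -166/5 (L(p) = (3 - (6 + 7)²)/5 = (3 - 1*13²)/5 = (3 - 1*169)/5 = (3 - 169)/5 = (⅕)*(-166) = -166/5)
Z = 13 + 180*√5 ≈ 415.49
Z - (-188950 + L(66)) = (13 + 180*√5) - (-188950 - 166/5) = (13 + 180*√5) - 1*(-944916/5) = (13 + 180*√5) + 944916/5 = 944981/5 + 180*√5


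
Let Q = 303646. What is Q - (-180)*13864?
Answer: 2799166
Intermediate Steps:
Q - (-180)*13864 = 303646 - (-180)*13864 = 303646 - 1*(-2495520) = 303646 + 2495520 = 2799166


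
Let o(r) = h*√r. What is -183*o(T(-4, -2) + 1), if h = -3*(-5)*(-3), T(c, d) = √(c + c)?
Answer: 8235*√(1 + 2*I*√2) ≈ 11646.0 + 8235.0*I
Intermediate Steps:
T(c, d) = √2*√c (T(c, d) = √(2*c) = √2*√c)
h = -45 (h = 15*(-3) = -45)
o(r) = -45*√r
-183*o(T(-4, -2) + 1) = -(-8235)*√(√2*√(-4) + 1) = -(-8235)*√(√2*(2*I) + 1) = -(-8235)*√(2*I*√2 + 1) = -(-8235)*√(1 + 2*I*√2) = 8235*√(1 + 2*I*√2)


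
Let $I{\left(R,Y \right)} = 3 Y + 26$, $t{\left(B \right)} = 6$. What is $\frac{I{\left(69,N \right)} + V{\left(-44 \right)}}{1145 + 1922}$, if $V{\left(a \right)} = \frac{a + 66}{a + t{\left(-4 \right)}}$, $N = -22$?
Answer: $- \frac{771}{58273} \approx -0.013231$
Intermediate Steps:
$I{\left(R,Y \right)} = 26 + 3 Y$
$V{\left(a \right)} = \frac{66 + a}{6 + a}$ ($V{\left(a \right)} = \frac{a + 66}{a + 6} = \frac{66 + a}{6 + a}$)
$\frac{I{\left(69,N \right)} + V{\left(-44 \right)}}{1145 + 1922} = \frac{\left(26 + 3 \left(-22\right)\right) + \frac{66 - 44}{6 - 44}}{1145 + 1922} = \frac{\left(26 - 66\right) + \frac{1}{-38} \cdot 22}{3067} = \left(-40 - \frac{11}{19}\right) \frac{1}{3067} = \left(- \frac{771}{19}\right) \frac{1}{3067} = - \frac{771}{58273}$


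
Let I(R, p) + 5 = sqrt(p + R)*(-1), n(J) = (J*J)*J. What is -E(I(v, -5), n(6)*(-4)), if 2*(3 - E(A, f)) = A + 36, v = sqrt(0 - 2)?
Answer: 25/2 - sqrt(-5 + I*sqrt(2))/2 ≈ 12.343 - 1.1289*I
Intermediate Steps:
n(J) = J**3 (n(J) = J**2*J = J**3)
v = I*sqrt(2) (v = sqrt(-2) = I*sqrt(2) ≈ 1.4142*I)
I(R, p) = -5 - sqrt(R + p) (I(R, p) = -5 + sqrt(p + R)*(-1) = -5 + sqrt(R + p)*(-1) = -5 - sqrt(R + p))
E(A, f) = -15 - A/2 (E(A, f) = 3 - (A + 36)/2 = 3 - (36 + A)/2 = 3 + (-18 - A/2) = -15 - A/2)
-E(I(v, -5), n(6)*(-4)) = -(-15 - (-5 - sqrt(I*sqrt(2) - 5))/2) = -(-15 - (-5 - sqrt(-5 + I*sqrt(2)))/2) = -(-15 + (5/2 + sqrt(-5 + I*sqrt(2))/2)) = -(-25/2 + sqrt(-5 + I*sqrt(2))/2) = 25/2 - sqrt(-5 + I*sqrt(2))/2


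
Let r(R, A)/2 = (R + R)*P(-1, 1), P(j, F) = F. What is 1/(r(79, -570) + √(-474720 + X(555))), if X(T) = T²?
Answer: 316/266551 - I*√166695/266551 ≈ 0.0011855 - 0.0015317*I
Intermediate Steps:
r(R, A) = 4*R (r(R, A) = 2*((R + R)*1) = 2*((2*R)*1) = 2*(2*R) = 4*R)
1/(r(79, -570) + √(-474720 + X(555))) = 1/(4*79 + √(-474720 + 555²)) = 1/(316 + √(-474720 + 308025)) = 1/(316 + √(-166695)) = 1/(316 + I*√166695)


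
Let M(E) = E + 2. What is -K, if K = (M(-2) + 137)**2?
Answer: -18769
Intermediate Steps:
M(E) = 2 + E
K = 18769 (K = ((2 - 2) + 137)**2 = (0 + 137)**2 = 137**2 = 18769)
-K = -1*18769 = -18769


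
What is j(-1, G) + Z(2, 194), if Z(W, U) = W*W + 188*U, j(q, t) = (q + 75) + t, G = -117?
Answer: 36433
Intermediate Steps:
j(q, t) = 75 + q + t (j(q, t) = (75 + q) + t = 75 + q + t)
Z(W, U) = W² + 188*U
j(-1, G) + Z(2, 194) = (75 - 1 - 117) + (2² + 188*194) = -43 + (4 + 36472) = -43 + 36476 = 36433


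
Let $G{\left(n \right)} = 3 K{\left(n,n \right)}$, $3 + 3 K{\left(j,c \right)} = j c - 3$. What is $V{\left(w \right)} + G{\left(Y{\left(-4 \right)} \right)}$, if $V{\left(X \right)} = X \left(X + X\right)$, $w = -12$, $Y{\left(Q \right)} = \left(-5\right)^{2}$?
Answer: $907$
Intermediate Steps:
$Y{\left(Q \right)} = 25$
$K{\left(j,c \right)} = -2 + \frac{c j}{3}$ ($K{\left(j,c \right)} = -1 + \frac{j c - 3}{3} = -1 + \frac{c j - 3}{3} = -1 + \frac{-3 + c j}{3} = -1 + \left(-1 + \frac{c j}{3}\right) = -2 + \frac{c j}{3}$)
$V{\left(X \right)} = 2 X^{2}$ ($V{\left(X \right)} = X 2 X = 2 X^{2}$)
$G{\left(n \right)} = -6 + n^{2}$ ($G{\left(n \right)} = 3 \left(-2 + \frac{n n}{3}\right) = 3 \left(-2 + \frac{n^{2}}{3}\right) = -6 + n^{2}$)
$V{\left(w \right)} + G{\left(Y{\left(-4 \right)} \right)} = 2 \left(-12\right)^{2} - \left(6 - 25^{2}\right) = 2 \cdot 144 + \left(-6 + 625\right) = 288 + 619 = 907$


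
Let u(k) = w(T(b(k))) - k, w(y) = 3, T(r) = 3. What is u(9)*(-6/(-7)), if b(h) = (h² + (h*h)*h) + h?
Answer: -36/7 ≈ -5.1429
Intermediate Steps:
b(h) = h + h² + h³ (b(h) = (h² + h²*h) + h = (h² + h³) + h = h + h² + h³)
u(k) = 3 - k
u(9)*(-6/(-7)) = (3 - 1*9)*(-6/(-7)) = (3 - 9)*(-6*(-⅐)) = -6*6/7 = -36/7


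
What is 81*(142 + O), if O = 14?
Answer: 12636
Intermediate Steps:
81*(142 + O) = 81*(142 + 14) = 81*156 = 12636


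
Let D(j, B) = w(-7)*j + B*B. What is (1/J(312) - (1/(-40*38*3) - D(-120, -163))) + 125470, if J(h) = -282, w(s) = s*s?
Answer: 31324796167/214320 ≈ 1.4616e+5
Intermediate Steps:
w(s) = s²
D(j, B) = B² + 49*j (D(j, B) = (-7)²*j + B*B = 49*j + B² = B² + 49*j)
(1/J(312) - (1/(-40*38*3) - D(-120, -163))) + 125470 = (1/(-282) - (1/(-40*38*3) - ((-163)² + 49*(-120)))) + 125470 = (-1/282 - (1/(-1520*3) - (26569 - 5880))) + 125470 = (-1/282 - (1/(-4560) - 1*20689)) + 125470 = (-1/282 - (-1/4560 - 20689)) + 125470 = (-1/282 - 1*(-94341841/4560)) + 125470 = (-1/282 + 94341841/4560) + 125470 = 4434065767/214320 + 125470 = 31324796167/214320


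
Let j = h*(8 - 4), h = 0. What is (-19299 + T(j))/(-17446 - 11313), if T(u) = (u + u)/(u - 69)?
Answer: 19299/28759 ≈ 0.67106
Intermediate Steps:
j = 0 (j = 0*(8 - 4) = 0*4 = 0)
T(u) = 2*u/(-69 + u) (T(u) = (2*u)/(-69 + u) = 2*u/(-69 + u))
(-19299 + T(j))/(-17446 - 11313) = (-19299 + 2*0/(-69 + 0))/(-17446 - 11313) = (-19299 + 2*0/(-69))/(-28759) = (-19299 + 2*0*(-1/69))*(-1/28759) = (-19299 + 0)*(-1/28759) = -19299*(-1/28759) = 19299/28759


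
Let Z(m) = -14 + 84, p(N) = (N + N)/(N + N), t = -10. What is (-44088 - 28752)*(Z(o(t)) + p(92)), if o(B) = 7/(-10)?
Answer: -5171640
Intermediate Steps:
o(B) = -7/10 (o(B) = 7*(-1/10) = -7/10)
p(N) = 1 (p(N) = (2*N)/((2*N)) = (2*N)*(1/(2*N)) = 1)
Z(m) = 70
(-44088 - 28752)*(Z(o(t)) + p(92)) = (-44088 - 28752)*(70 + 1) = -72840*71 = -5171640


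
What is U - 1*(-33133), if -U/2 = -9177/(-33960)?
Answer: 187529721/5660 ≈ 33132.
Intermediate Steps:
U = -3059/5660 (U = -(-18354)/(-33960) = -(-18354)*(-1)/33960 = -2*3059/11320 = -3059/5660 ≈ -0.54046)
U - 1*(-33133) = -3059/5660 - 1*(-33133) = -3059/5660 + 33133 = 187529721/5660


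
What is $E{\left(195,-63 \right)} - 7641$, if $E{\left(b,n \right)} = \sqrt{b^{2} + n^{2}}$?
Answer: $-7641 + 3 \sqrt{4666} \approx -7436.1$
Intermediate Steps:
$E{\left(195,-63 \right)} - 7641 = \sqrt{195^{2} + \left(-63\right)^{2}} - 7641 = \sqrt{38025 + 3969} - 7641 = \sqrt{41994} - 7641 = 3 \sqrt{4666} - 7641 = -7641 + 3 \sqrt{4666}$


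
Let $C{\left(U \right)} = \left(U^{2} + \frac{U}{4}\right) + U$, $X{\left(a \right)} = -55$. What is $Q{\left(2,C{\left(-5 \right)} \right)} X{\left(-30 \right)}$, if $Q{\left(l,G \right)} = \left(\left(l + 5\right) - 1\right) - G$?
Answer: $\frac{2805}{4} \approx 701.25$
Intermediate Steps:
$C{\left(U \right)} = U^{2} + \frac{5 U}{4}$ ($C{\left(U \right)} = \left(U^{2} + \frac{U}{4}\right) + U = U^{2} + \frac{5 U}{4}$)
$Q{\left(l,G \right)} = 4 + l - G$ ($Q{\left(l,G \right)} = \left(\left(5 + l\right) - 1\right) - G = \left(4 + l\right) - G = 4 + l - G$)
$Q{\left(2,C{\left(-5 \right)} \right)} X{\left(-30 \right)} = \left(4 + 2 - \frac{1}{4} \left(-5\right) \left(5 + 4 \left(-5\right)\right)\right) \left(-55\right) = \left(4 + 2 - \frac{1}{4} \left(-5\right) \left(5 - 20\right)\right) \left(-55\right) = \left(4 + 2 - \frac{1}{4} \left(-5\right) \left(-15\right)\right) \left(-55\right) = \left(4 + 2 - \frac{75}{4}\right) \left(-55\right) = \left(- \frac{51}{4}\right) \left(-55\right) = \frac{2805}{4}$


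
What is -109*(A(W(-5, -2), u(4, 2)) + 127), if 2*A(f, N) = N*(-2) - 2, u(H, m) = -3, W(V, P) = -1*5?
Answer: -14061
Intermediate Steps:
W(V, P) = -5
A(f, N) = -1 - N (A(f, N) = (N*(-2) - 2)/2 = (-2*N - 2)/2 = (-2 - 2*N)/2 = -1 - N)
-109*(A(W(-5, -2), u(4, 2)) + 127) = -109*((-1 - 1*(-3)) + 127) = -109*((-1 + 3) + 127) = -109*(2 + 127) = -109*129 = -14061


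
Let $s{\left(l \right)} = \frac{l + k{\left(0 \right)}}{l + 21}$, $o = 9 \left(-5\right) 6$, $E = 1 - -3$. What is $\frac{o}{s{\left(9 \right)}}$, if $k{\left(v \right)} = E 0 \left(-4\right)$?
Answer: $-900$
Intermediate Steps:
$E = 4$ ($E = 1 + 3 = 4$)
$k{\left(v \right)} = 0$ ($k{\left(v \right)} = 4 \cdot 0 \left(-4\right) = 0 \left(-4\right) = 0$)
$o = -270$ ($o = \left(-45\right) 6 = -270$)
$s{\left(l \right)} = \frac{l}{21 + l}$ ($s{\left(l \right)} = \frac{l + 0}{l + 21} = \frac{l}{21 + l}$)
$\frac{o}{s{\left(9 \right)}} = - \frac{270}{9 \frac{1}{21 + 9}} = - \frac{270}{9 \cdot \frac{1}{30}} = - \frac{270}{\frac{3}{10}} = \left(-270\right) \frac{10}{3} = -900$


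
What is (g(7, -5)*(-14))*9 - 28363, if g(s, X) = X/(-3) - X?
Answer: -29203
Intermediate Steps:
g(s, X) = -4*X/3 (g(s, X) = X*(-1/3) - X = -X/3 - X = -4*X/3)
(g(7, -5)*(-14))*9 - 28363 = (-4/3*(-5)*(-14))*9 - 28363 = ((20/3)*(-14))*9 - 28363 = -280/3*9 - 28363 = -840 - 28363 = -29203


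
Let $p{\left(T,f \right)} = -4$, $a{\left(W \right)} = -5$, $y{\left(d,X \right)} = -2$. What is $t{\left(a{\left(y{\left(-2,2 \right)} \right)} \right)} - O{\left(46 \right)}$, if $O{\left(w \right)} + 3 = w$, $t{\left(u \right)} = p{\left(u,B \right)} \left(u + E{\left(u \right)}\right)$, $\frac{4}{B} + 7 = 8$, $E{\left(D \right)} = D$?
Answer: $-3$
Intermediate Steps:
$B = 4$ ($B = \frac{4}{-7 + 8} = \frac{4}{1} = 4 \cdot 1 = 4$)
$t{\left(u \right)} = - 8 u$ ($t{\left(u \right)} = - 4 \left(u + u\right) = - 4 \cdot 2 u = - 8 u$)
$O{\left(w \right)} = -3 + w$
$t{\left(a{\left(y{\left(-2,2 \right)} \right)} \right)} - O{\left(46 \right)} = \left(-8\right) \left(-5\right) - \left(-3 + 46\right) = 40 - 43 = -3$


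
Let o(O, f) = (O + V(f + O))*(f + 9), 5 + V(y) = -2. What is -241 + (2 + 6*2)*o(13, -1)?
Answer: 431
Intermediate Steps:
V(y) = -7 (V(y) = -5 - 2 = -7)
o(O, f) = (-7 + O)*(9 + f) (o(O, f) = (O - 7)*(f + 9) = (-7 + O)*(9 + f))
-241 + (2 + 6*2)*o(13, -1) = -241 + (2 + 6*2)*(-63 - 7*(-1) + 9*13 + 13*(-1)) = -241 + (2 + 12)*(-63 + 7 + 117 - 13) = -241 + 14*48 = -241 + 672 = 431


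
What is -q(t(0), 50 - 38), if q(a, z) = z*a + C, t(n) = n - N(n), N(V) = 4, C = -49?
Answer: 97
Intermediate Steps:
t(n) = -4 + n (t(n) = n - 1*4 = n - 4 = -4 + n)
q(a, z) = -49 + a*z (q(a, z) = z*a - 49 = a*z - 49 = -49 + a*z)
-q(t(0), 50 - 38) = -(-49 + (-4 + 0)*(50 - 38)) = -(-49 - 4*12) = -(-49 - 48) = -1*(-97) = 97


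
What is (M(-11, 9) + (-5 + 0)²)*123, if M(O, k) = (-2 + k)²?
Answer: 9102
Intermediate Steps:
(M(-11, 9) + (-5 + 0)²)*123 = ((-2 + 9)² + (-5 + 0)²)*123 = (7² + (-5)²)*123 = (49 + 25)*123 = 74*123 = 9102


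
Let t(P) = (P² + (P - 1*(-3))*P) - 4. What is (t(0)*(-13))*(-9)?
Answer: -468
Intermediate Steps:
t(P) = -4 + P² + P*(3 + P) (t(P) = (P² + (P + 3)*P) - 4 = (P² + (3 + P)*P) - 4 = (P² + P*(3 + P)) - 4 = -4 + P² + P*(3 + P))
(t(0)*(-13))*(-9) = ((-4 + 2*0² + 3*0)*(-13))*(-9) = ((-4 + 2*0 + 0)*(-13))*(-9) = ((-4 + 0 + 0)*(-13))*(-9) = -4*(-13)*(-9) = 52*(-9) = -468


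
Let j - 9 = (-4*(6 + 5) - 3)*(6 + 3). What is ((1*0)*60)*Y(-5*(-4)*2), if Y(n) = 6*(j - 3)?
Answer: 0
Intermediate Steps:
j = -414 (j = 9 + (-4*(6 + 5) - 3)*(6 + 3) = 9 + (-4*11 - 3)*9 = 9 + (-44 - 3)*9 = 9 - 47*9 = 9 - 423 = -414)
Y(n) = -2502 (Y(n) = 6*(-414 - 3) = 6*(-417) = -2502)
((1*0)*60)*Y(-5*(-4)*2) = ((1*0)*60)*(-2502) = (0*60)*(-2502) = 0*(-2502) = 0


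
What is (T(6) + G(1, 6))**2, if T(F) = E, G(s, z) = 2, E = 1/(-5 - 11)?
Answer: 961/256 ≈ 3.7539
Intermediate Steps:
E = -1/16 (E = 1/(-16) = -1/16 ≈ -0.062500)
T(F) = -1/16
(T(6) + G(1, 6))**2 = (-1/16 + 2)**2 = (31/16)**2 = 961/256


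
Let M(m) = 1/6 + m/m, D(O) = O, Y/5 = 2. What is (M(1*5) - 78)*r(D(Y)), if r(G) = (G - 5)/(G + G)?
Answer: -461/24 ≈ -19.208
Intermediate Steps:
Y = 10 (Y = 5*2 = 10)
r(G) = (-5 + G)/(2*G) (r(G) = (-5 + G)/((2*G)) = (-5 + G)*(1/(2*G)) = (-5 + G)/(2*G))
M(m) = 7/6 (M(m) = 1*(⅙) + 1 = ⅙ + 1 = 7/6)
(M(1*5) - 78)*r(D(Y)) = (7/6 - 78)*((½)*(-5 + 10)/10) = -461*5/(12*10) = -461/6*¼ = -461/24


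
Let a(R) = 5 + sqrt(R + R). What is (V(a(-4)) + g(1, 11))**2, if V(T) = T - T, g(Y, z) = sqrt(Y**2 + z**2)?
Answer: 122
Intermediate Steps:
a(R) = 5 + sqrt(2)*sqrt(R) (a(R) = 5 + sqrt(2*R) = 5 + sqrt(2)*sqrt(R))
V(T) = 0
(V(a(-4)) + g(1, 11))**2 = (0 + sqrt(1**2 + 11**2))**2 = (0 + sqrt(1 + 121))**2 = (0 + sqrt(122))**2 = (sqrt(122))**2 = 122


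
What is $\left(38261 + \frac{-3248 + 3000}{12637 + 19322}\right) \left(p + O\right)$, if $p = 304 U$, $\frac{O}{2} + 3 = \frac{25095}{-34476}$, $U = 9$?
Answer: $\frac{19171055571933965}{183636414} \approx 1.044 \cdot 10^{8}$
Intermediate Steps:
$O = - \frac{42841}{5746}$ ($O = -6 + 2 \frac{25095}{-34476} = -6 + 2 \cdot 25095 \left(- \frac{1}{34476}\right) = -6 + 2 \left(- \frac{8365}{11492}\right) = -6 - \frac{8365}{5746} = - \frac{42841}{5746} \approx -7.4558$)
$p = 2736$ ($p = 304 \cdot 9 = 2736$)
$\left(38261 + \frac{-3248 + 3000}{12637 + 19322}\right) \left(p + O\right) = \left(38261 + \frac{-3248 + 3000}{12637 + 19322}\right) \left(2736 - \frac{42841}{5746}\right) = \left(38261 - \frac{248}{31959}\right) \frac{15678215}{5746} = \frac{1222783051}{31959} \cdot \frac{15678215}{5746} = \frac{19171055571933965}{183636414}$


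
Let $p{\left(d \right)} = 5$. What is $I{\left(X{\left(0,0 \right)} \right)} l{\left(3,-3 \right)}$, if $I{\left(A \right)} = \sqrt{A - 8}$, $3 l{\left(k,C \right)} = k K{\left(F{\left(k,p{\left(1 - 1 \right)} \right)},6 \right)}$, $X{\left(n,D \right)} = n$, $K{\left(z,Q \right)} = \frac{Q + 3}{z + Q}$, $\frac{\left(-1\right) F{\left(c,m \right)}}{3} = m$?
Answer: $- 2 i \sqrt{2} \approx - 2.8284 i$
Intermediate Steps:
$F{\left(c,m \right)} = - 3 m$
$K{\left(z,Q \right)} = \frac{3 + Q}{Q + z}$
$l{\left(k,C \right)} = - \frac{k}{3}$ ($l{\left(k,C \right)} = \frac{k \frac{3 + 6}{6 - 15}}{3} = \frac{k \frac{1}{6 - 15} \cdot 9}{3} = \frac{k \frac{1}{-9} \cdot 9}{3} = \frac{k \left(\left(- \frac{1}{9}\right) 9\right)}{3} = \frac{k \left(-1\right)}{3} = \frac{\left(-1\right) k}{3} = - \frac{k}{3}$)
$I{\left(A \right)} = \sqrt{-8 + A}$
$I{\left(X{\left(0,0 \right)} \right)} l{\left(3,-3 \right)} = \sqrt{-8 + 0} \left(\left(- \frac{1}{3}\right) 3\right) = \sqrt{-8} \left(-1\right) = 2 i \sqrt{2} \left(-1\right) = - 2 i \sqrt{2}$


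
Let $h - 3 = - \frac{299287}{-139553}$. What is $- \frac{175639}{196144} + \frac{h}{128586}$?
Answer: $- \frac{1575812057252419}{1759859090152176} \approx -0.89542$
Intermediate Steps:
$h = \frac{717946}{139553}$ ($h = 3 - \frac{299287}{-139553} = 3 - - \frac{299287}{139553} = 3 + \frac{299287}{139553} = \frac{717946}{139553} \approx 5.1446$)
$- \frac{175639}{196144} + \frac{h}{128586} = - \frac{175639}{196144} + \frac{717946}{139553 \cdot 128586} = \left(-175639\right) \frac{1}{196144} + \frac{717946}{139553} \cdot \frac{1}{128586} = - \frac{175639}{196144} + \frac{358973}{8972281029} = - \frac{1575812057252419}{1759859090152176}$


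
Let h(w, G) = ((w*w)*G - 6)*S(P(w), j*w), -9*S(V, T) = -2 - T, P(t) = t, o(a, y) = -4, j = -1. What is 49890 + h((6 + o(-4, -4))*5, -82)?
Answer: 514658/9 ≈ 57184.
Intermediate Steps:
S(V, T) = 2/9 + T/9 (S(V, T) = -(-2 - T)/9 = 2/9 + T/9)
h(w, G) = (-6 + G*w**2)*(2/9 - w/9) (h(w, G) = ((w*w)*G - 6)*(2/9 + (-w)/9) = (w**2*G - 6)*(2/9 - w/9) = (G*w**2 - 6)*(2/9 - w/9) = (-6 + G*w**2)*(2/9 - w/9))
49890 + h((6 + o(-4, -4))*5, -82) = 49890 + (-6 - 82*25*(6 - 4)**2)*(2 - (6 - 4)*5)/9 = 49890 + (-6 - 82*(2*5)**2)*(2 - 2*5)/9 = 49890 + (-6 - 82*10**2)*(2 - 1*10)/9 = 49890 + (-6 - 82*100)*(2 - 10)/9 = 49890 + (1/9)*(-6 - 8200)*(-8) = 49890 + (1/9)*(-8206)*(-8) = 49890 + 65648/9 = 514658/9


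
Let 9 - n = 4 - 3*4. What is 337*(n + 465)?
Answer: 162434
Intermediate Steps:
n = 17 (n = 9 - (4 - 3*4) = 9 - (4 - 12) = 9 - 1*(-8) = 9 + 8 = 17)
337*(n + 465) = 337*(17 + 465) = 337*482 = 162434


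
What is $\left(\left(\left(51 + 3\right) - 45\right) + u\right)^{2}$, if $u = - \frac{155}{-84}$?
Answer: $\frac{829921}{7056} \approx 117.62$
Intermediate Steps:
$u = \frac{155}{84}$ ($u = \left(-155\right) \left(- \frac{1}{84}\right) = \frac{155}{84} \approx 1.8452$)
$\left(\left(\left(51 + 3\right) - 45\right) + u\right)^{2} = \left(\left(\left(51 + 3\right) - 45\right) + \frac{155}{84}\right)^{2} = \left(\left(54 - 45\right) + \frac{155}{84}\right)^{2} = \left(9 + \frac{155}{84}\right)^{2} = \left(\frac{911}{84}\right)^{2} = \frac{829921}{7056}$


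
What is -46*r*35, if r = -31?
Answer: 49910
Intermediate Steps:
-46*r*35 = -46*(-31)*35 = 1426*35 = 49910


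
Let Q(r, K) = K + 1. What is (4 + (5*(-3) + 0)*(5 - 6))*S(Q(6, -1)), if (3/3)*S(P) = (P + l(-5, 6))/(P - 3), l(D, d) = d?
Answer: -38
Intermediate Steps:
Q(r, K) = 1 + K
S(P) = (6 + P)/(-3 + P) (S(P) = (P + 6)/(P - 3) = (6 + P)/(-3 + P))
(4 + (5*(-3) + 0)*(5 - 6))*S(Q(6, -1)) = (4 + (5*(-3) + 0)*(5 - 6))*((6 + (1 - 1))/(-3 + (1 - 1))) = (4 + (-15 + 0)*(-1))*((6 + 0)/(-3 + 0)) = (4 - 15*(-1))*(6/(-3)) = (4 + 15)*(-⅓*6) = 19*(-2) = -38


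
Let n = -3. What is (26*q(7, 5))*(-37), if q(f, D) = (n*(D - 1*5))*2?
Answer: 0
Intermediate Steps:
q(f, D) = 30 - 6*D (q(f, D) = -3*(D - 1*5)*2 = -3*(D - 5)*2 = -3*(-5 + D)*2 = (15 - 3*D)*2 = 30 - 6*D)
(26*q(7, 5))*(-37) = (26*(30 - 6*5))*(-37) = (26*(30 - 30))*(-37) = (26*0)*(-37) = 0*(-37) = 0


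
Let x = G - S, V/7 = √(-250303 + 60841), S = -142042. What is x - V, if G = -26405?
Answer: 115637 - 7*I*√189462 ≈ 1.1564e+5 - 3046.9*I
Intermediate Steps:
V = 7*I*√189462 (V = 7*√(-250303 + 60841) = 7*√(-189462) = 7*(I*√189462) = 7*I*√189462 ≈ 3046.9*I)
x = 115637 (x = -26405 - 1*(-142042) = -26405 + 142042 = 115637)
x - V = 115637 - 7*I*√189462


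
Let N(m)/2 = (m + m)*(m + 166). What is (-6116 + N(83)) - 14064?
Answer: 62488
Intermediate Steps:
N(m) = 4*m*(166 + m) (N(m) = 2*((m + m)*(m + 166)) = 2*((2*m)*(166 + m)) = 2*(2*m*(166 + m)) = 4*m*(166 + m))
(-6116 + N(83)) - 14064 = (-6116 + 4*83*(166 + 83)) - 14064 = (-6116 + 4*83*249) - 14064 = (-6116 + 82668) - 14064 = 76552 - 14064 = 62488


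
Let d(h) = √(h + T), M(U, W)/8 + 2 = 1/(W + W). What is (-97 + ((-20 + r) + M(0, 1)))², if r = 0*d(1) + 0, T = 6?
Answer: 16641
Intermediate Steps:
M(U, W) = -16 + 4/W (M(U, W) = -16 + 8/(W + W) = -16 + 8/((2*W)) = -16 + 8*(1/(2*W)) = -16 + 4/W)
d(h) = √(6 + h) (d(h) = √(h + 6) = √(6 + h))
r = 0 (r = 0*√(6 + 1) + 0 = 0*√7 + 0 = 0 + 0 = 0)
(-97 + ((-20 + r) + M(0, 1)))² = (-97 + ((-20 + 0) + (-16 + 4/1)))² = (-97 + (-20 + (-16 + 4*1)))² = (-97 + (-20 + (-16 + 4)))² = (-97 + (-20 - 12))² = (-97 - 32)² = (-129)² = 16641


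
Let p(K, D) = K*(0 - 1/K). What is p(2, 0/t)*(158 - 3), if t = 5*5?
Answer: -155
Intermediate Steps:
t = 25
p(K, D) = -1 (p(K, D) = K*(-1/K) = -1)
p(2, 0/t)*(158 - 3) = -(158 - 3) = -1*155 = -155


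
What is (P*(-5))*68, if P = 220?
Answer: -74800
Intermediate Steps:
(P*(-5))*68 = (220*(-5))*68 = -1100*68 = -74800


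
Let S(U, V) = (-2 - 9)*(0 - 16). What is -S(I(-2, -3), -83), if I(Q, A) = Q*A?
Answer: -176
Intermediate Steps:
I(Q, A) = A*Q
S(U, V) = 176 (S(U, V) = -11*(-16) = 176)
-S(I(-2, -3), -83) = -1*176 = -176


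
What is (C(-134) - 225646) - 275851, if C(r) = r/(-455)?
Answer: -228181001/455 ≈ -5.0150e+5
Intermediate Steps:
C(r) = -r/455 (C(r) = r*(-1/455) = -r/455)
(C(-134) - 225646) - 275851 = (-1/455*(-134) - 225646) - 275851 = (134/455 - 225646) - 275851 = -102668796/455 - 275851 = -228181001/455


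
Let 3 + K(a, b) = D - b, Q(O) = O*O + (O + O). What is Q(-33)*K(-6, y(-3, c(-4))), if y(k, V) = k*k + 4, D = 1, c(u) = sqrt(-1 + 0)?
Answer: -15345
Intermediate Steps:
c(u) = I (c(u) = sqrt(-1) = I)
y(k, V) = 4 + k**2 (y(k, V) = k**2 + 4 = 4 + k**2)
Q(O) = O**2 + 2*O
K(a, b) = -2 - b (K(a, b) = -3 + (1 - b) = -2 - b)
Q(-33)*K(-6, y(-3, c(-4))) = (-33*(2 - 33))*(-2 - (4 + (-3)**2)) = (-33*(-31))*(-2 - (4 + 9)) = 1023*(-2 - 1*13) = 1023*(-2 - 13) = 1023*(-15) = -15345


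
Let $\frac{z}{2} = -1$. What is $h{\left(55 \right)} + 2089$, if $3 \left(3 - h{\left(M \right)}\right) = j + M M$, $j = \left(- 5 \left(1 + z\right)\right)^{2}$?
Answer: $\frac{3226}{3} \approx 1075.3$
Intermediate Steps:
$z = -2$ ($z = 2 \left(-1\right) = -2$)
$j = 25$ ($j = \left(- 5 \left(1 - 2\right)\right)^{2} = \left(\left(-5\right) \left(-1\right)\right)^{2} = 5^{2} = 25$)
$h{\left(M \right)} = - \frac{16}{3} - \frac{M^{2}}{3}$ ($h{\left(M \right)} = 3 - \frac{25 + M M}{3} = 3 - \frac{25 + M^{2}}{3} = 3 - \left(\frac{25}{3} + \frac{M^{2}}{3}\right) = - \frac{16}{3} - \frac{M^{2}}{3}$)
$h{\left(55 \right)} + 2089 = \left(- \frac{16}{3} - \frac{55^{2}}{3}\right) + 2089 = \left(- \frac{16}{3} - \frac{3025}{3}\right) + 2089 = - \frac{3041}{3} + 2089 = \frac{3226}{3}$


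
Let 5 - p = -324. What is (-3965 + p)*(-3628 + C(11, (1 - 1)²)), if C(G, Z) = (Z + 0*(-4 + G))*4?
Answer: 13191408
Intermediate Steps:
p = 329 (p = 5 - 1*(-324) = 5 + 324 = 329)
C(G, Z) = 4*Z (C(G, Z) = (Z + 0)*4 = Z*4 = 4*Z)
(-3965 + p)*(-3628 + C(11, (1 - 1)²)) = (-3965 + 329)*(-3628 + 4*(1 - 1)²) = -3636*(-3628 + 4*0²) = -3636*(-3628 + 4*0) = -3636*(-3628 + 0) = -3636*(-3628) = 13191408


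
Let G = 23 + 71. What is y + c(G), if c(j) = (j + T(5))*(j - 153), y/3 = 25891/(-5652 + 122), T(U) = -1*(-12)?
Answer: -34662293/5530 ≈ -6268.0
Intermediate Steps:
T(U) = 12
y = -77673/5530 (y = 3*(25891/(-5652 + 122)) = 3*(25891/(-5530)) = 3*(25891*(-1/5530)) = 3*(-25891/5530) = -77673/5530 ≈ -14.046)
G = 94
c(j) = (-153 + j)*(12 + j) (c(j) = (j + 12)*(j - 153) = (12 + j)*(-153 + j) = (-153 + j)*(12 + j))
y + c(G) = -77673/5530 + (-1836 + 94² - 141*94) = -77673/5530 + (-1836 + 8836 - 13254) = -77673/5530 - 6254 = -34662293/5530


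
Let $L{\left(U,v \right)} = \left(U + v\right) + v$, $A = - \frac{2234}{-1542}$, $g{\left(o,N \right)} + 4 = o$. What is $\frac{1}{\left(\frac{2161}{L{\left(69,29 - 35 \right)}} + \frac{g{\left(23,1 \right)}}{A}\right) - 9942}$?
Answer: $- \frac{63669}{629748368} \approx -0.0001011$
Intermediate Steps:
$g{\left(o,N \right)} = -4 + o$
$A = \frac{1117}{771}$ ($A = \left(-2234\right) \left(- \frac{1}{1542}\right) = \frac{1117}{771} \approx 1.4488$)
$L{\left(U,v \right)} = U + 2 v$
$\frac{1}{\left(\frac{2161}{L{\left(69,29 - 35 \right)}} + \frac{g{\left(23,1 \right)}}{A}\right) - 9942} = \frac{1}{\left(\frac{2161}{69 + 2 \left(29 - 35\right)} + \frac{-4 + 23}{\frac{1117}{771}}\right) - 9942} = \frac{1}{\left(\frac{2161}{69 + 2 \left(29 - 35\right)} + 19 \cdot \frac{771}{1117}\right) - 9942} = \frac{1}{\left(\frac{2161}{69 + 2 \left(-6\right)} + \frac{14649}{1117}\right) - 9942} = \frac{1}{\left(\frac{2161}{69 - 12} + \frac{14649}{1117}\right) - 9942} = \frac{1}{\left(\frac{2161}{57} + \frac{14649}{1117}\right) - 9942} = \frac{1}{\frac{3248830}{63669} - 9942} = \frac{1}{- \frac{629748368}{63669}} = - \frac{63669}{629748368}$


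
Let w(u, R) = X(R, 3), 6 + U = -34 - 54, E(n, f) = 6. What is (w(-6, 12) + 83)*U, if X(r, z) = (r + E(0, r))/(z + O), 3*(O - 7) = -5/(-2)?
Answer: -517282/65 ≈ -7958.2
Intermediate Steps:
O = 47/6 (O = 7 + (-5/(-2))/3 = 7 + (-5*(-½))/3 = 7 + (⅓)*(5/2) = 7 + ⅚ = 47/6 ≈ 7.8333)
X(r, z) = (6 + r)/(47/6 + z) (X(r, z) = (r + 6)/(z + 47/6) = (6 + r)/(47/6 + z))
U = -94 (U = -6 + (-34 - 54) = -6 - 88 = -94)
w(u, R) = 36/65 + 6*R/65 (w(u, R) = 6*(6 + R)/(47 + 6*3) = 6*(6 + R)/(47 + 18) = 6*(6 + R)/65 = 6*(1/65)*(6 + R) = 36/65 + 6*R/65)
(w(-6, 12) + 83)*U = ((36/65 + (6/65)*12) + 83)*(-94) = ((36/65 + 72/65) + 83)*(-94) = (108/65 + 83)*(-94) = (5503/65)*(-94) = -517282/65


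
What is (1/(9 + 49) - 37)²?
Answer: 4601025/3364 ≈ 1367.7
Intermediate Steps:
(1/(9 + 49) - 37)² = (1/58 - 37)² = (-2145/58)² = 4601025/3364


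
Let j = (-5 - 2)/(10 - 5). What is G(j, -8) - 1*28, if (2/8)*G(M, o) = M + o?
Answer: -328/5 ≈ -65.600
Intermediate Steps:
j = -7/5 ≈ -1.4000
G(M, o) = 4*M + 4*o (G(M, o) = 4*(M + o) = 4*M + 4*o)
G(j, -8) - 1*28 = (4*(-7/5) + 4*(-8)) - 1*28 = (-28/5 - 32) - 28 = -188/5 - 28 = -328/5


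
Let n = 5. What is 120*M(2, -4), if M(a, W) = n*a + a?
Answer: 1440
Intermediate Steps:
M(a, W) = 6*a (M(a, W) = 5*a + a = 6*a)
120*M(2, -4) = 120*(6*2) = 120*12 = 1440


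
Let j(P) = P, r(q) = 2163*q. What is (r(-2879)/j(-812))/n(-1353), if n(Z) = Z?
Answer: -296537/52316 ≈ -5.6682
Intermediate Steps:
(r(-2879)/j(-812))/n(-1353) = ((2163*(-2879))/(-812))/(-1353) = -6227277*(-1/812)*(-1/1353) = (889611/116)*(-1/1353) = -296537/52316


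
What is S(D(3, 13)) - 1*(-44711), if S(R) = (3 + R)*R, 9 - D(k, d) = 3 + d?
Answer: 44739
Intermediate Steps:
D(k, d) = 6 - d (D(k, d) = 9 - (3 + d) = 9 + (-3 - d) = 6 - d)
S(R) = R*(3 + R)
S(D(3, 13)) - 1*(-44711) = (6 - 1*13)*(3 + (6 - 1*13)) - 1*(-44711) = (6 - 13)*(3 + (6 - 13)) + 44711 = -7*(3 - 7) + 44711 = -7*(-4) + 44711 = 28 + 44711 = 44739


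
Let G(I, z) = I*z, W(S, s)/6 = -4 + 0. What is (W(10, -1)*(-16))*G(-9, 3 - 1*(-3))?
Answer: -20736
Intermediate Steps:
W(S, s) = -24 (W(S, s) = 6*(-4 + 0) = 6*(-4) = -24)
(W(10, -1)*(-16))*G(-9, 3 - 1*(-3)) = (-24*(-16))*(-9*(3 - 1*(-3))) = 384*(-9*(3 + 3)) = 384*(-9*6) = 384*(-54) = -20736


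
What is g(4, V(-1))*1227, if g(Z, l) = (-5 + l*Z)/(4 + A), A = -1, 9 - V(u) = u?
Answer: 14315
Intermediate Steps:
V(u) = 9 - u
g(Z, l) = -5/3 + Z*l/3 (g(Z, l) = (-5 + l*Z)/(4 - 1) = (-5 + Z*l)/3 = (-5 + Z*l)*(⅓) = -5/3 + Z*l/3)
g(4, V(-1))*1227 = (-5/3 + (⅓)*4*(9 - 1*(-1)))*1227 = (-5/3 + (⅓)*4*(9 + 1))*1227 = (-5/3 + (⅓)*4*10)*1227 = (-5/3 + 40/3)*1227 = (35/3)*1227 = 14315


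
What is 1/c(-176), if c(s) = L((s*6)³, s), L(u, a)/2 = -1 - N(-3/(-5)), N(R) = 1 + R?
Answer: -5/26 ≈ -0.19231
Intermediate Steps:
L(u, a) = -26/5 (L(u, a) = 2*(-1 - (1 - 3/(-5))) = 2*(-1 - (1 - 3*(-⅕))) = 2*(-1 - (1 + ⅗)) = 2*(-1 - 1*8/5) = 2*(-1 - 8/5) = 2*(-13/5) = -26/5)
c(s) = -26/5
1/c(-176) = 1/(-26/5) = -5/26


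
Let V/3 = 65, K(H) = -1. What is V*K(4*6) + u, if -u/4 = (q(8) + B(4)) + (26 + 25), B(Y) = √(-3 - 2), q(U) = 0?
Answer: -399 - 4*I*√5 ≈ -399.0 - 8.9443*I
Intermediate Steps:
V = 195 (V = 3*65 = 195)
B(Y) = I*√5 (B(Y) = √(-5) = I*√5)
u = -204 - 4*I*√5 (u = -4*((0 + I*√5) + (26 + 25)) = -4*(I*√5 + 51) = -4*(51 + I*√5) = -204 - 4*I*√5 ≈ -204.0 - 8.9443*I)
V*K(4*6) + u = 195*(-1) + (-204 - 4*I*√5) = -195 + (-204 - 4*I*√5) = -399 - 4*I*√5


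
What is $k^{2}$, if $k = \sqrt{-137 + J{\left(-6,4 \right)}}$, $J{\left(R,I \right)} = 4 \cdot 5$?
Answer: $-117$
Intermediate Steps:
$J{\left(R,I \right)} = 20$
$k = 3 i \sqrt{13}$ ($k = \sqrt{-137 + 20} = \sqrt{-117} = 3 i \sqrt{13} \approx 10.817 i$)
$k^{2} = \left(3 i \sqrt{13}\right)^{2} = -117$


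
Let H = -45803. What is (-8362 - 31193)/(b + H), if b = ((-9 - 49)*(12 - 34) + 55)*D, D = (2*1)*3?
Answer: 39555/37817 ≈ 1.0460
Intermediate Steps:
D = 6 (D = 2*3 = 6)
b = 7986 (b = ((-9 - 49)*(12 - 34) + 55)*6 = (-58*(-22) + 55)*6 = (1276 + 55)*6 = 1331*6 = 7986)
(-8362 - 31193)/(b + H) = (-8362 - 31193)/(7986 - 45803) = -39555/(-37817) = -39555*(-1/37817) = 39555/37817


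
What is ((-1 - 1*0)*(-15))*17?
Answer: 255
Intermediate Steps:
((-1 - 1*0)*(-15))*17 = ((-1 + 0)*(-15))*17 = -1*(-15)*17 = 15*17 = 255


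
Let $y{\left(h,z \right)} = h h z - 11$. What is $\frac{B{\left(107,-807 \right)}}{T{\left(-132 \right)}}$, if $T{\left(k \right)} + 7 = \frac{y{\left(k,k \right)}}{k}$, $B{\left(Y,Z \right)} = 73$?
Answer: $\frac{876}{209005} \approx 0.0041913$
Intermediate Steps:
$y{\left(h,z \right)} = -11 + z h^{2}$ ($y{\left(h,z \right)} = h^{2} z - 11 = z h^{2} - 11 = -11 + z h^{2}$)
$T{\left(k \right)} = -7 + \frac{-11 + k^{3}}{k}$ ($T{\left(k \right)} = -7 + \frac{-11 + k k^{2}}{k} = -7 + \frac{-11 + k^{3}}{k}$)
$\frac{B{\left(107,-807 \right)}}{T{\left(-132 \right)}} = \frac{73}{-7 + \left(-132\right)^{2} - \frac{11}{-132}} = \frac{73}{-7 + 17424 - - \frac{1}{12}} = \frac{73}{-7 + 17424 + \frac{1}{12}} = \frac{73}{\frac{209005}{12}} = 73 \cdot \frac{12}{209005} = \frac{876}{209005}$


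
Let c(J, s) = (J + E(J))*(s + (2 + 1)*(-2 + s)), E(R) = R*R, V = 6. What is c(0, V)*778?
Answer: 0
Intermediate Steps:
E(R) = R²
c(J, s) = (-6 + 4*s)*(J + J²) (c(J, s) = (J + J²)*(s + (2 + 1)*(-2 + s)) = (J + J²)*(s + 3*(-2 + s)) = (J + J²)*(s + (-6 + 3*s)) = (J + J²)*(-6 + 4*s) = (-6 + 4*s)*(J + J²))
c(0, V)*778 = (2*0*(-3 - 3*0 + 2*6 + 2*0*6))*778 = (2*0*(-3 + 0 + 12 + 0))*778 = (2*0*9)*778 = 0*778 = 0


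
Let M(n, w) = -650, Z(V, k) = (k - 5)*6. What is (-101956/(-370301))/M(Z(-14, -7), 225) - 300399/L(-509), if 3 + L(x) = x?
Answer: 36152340181439/61618086400 ≈ 586.72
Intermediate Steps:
L(x) = -3 + x
Z(V, k) = -30 + 6*k (Z(V, k) = (-5 + k)*6 = -30 + 6*k)
(-101956/(-370301))/M(Z(-14, -7), 225) - 300399/L(-509) = -101956/(-370301)/(-650) - 300399/(-3 - 509) = -101956*(-1/370301)*(-1/650) - 300399/(-512) = (101956/370301)*(-1/650) - 300399*(-1/512) = -50978/120347825 + 300399/512 = 36152340181439/61618086400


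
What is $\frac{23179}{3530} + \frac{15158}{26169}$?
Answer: $\frac{4615937}{645990} \approx 7.1455$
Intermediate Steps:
$\frac{23179}{3530} + \frac{15158}{26169} = 23179 \cdot \frac{1}{3530} + 15158 \cdot \frac{1}{26169} = \frac{23179}{3530} + \frac{106}{183} = \frac{4615937}{645990}$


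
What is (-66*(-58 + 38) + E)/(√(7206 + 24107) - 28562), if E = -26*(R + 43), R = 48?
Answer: 29875852/815756531 + 1046*√31313/815756531 ≈ 0.036850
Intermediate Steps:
E = -2366 (E = -26*(48 + 43) = -26*91 = -2366)
(-66*(-58 + 38) + E)/(√(7206 + 24107) - 28562) = (-66*(-58 + 38) - 2366)/(√(7206 + 24107) - 28562) = (-66*(-20) - 2366)/(√31313 - 28562) = (1320 - 2366)/(-28562 + √31313) = -1046/(-28562 + √31313)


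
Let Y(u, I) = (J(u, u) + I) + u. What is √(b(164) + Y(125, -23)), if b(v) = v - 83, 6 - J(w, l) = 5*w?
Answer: 2*I*√109 ≈ 20.881*I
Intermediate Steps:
J(w, l) = 6 - 5*w
Y(u, I) = 6 + I - 4*u (Y(u, I) = ((6 - 5*u) + I) + u = (6 + I - 5*u) + u = 6 + I - 4*u)
b(v) = -83 + v
√(b(164) + Y(125, -23)) = √((-83 + 164) + (6 - 23 - 4*125)) = √(81 + (6 - 23 - 500)) = √(81 - 517) = √(-436) = 2*I*√109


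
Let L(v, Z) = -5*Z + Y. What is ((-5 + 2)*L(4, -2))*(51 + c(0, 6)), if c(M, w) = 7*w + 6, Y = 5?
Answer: -4455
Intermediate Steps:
c(M, w) = 6 + 7*w
L(v, Z) = 5 - 5*Z (L(v, Z) = -5*Z + 5 = 5 - 5*Z)
((-5 + 2)*L(4, -2))*(51 + c(0, 6)) = ((-5 + 2)*(5 - 5*(-2)))*(51 + (6 + 7*6)) = (-3*(5 + 10))*(51 + (6 + 42)) = (-3*15)*(51 + 48) = -45*99 = -4455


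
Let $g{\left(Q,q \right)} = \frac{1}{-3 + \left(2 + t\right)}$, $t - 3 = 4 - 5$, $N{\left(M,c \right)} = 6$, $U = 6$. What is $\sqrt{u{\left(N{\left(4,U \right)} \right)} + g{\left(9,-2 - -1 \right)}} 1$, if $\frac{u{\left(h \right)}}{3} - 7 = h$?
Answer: $2 \sqrt{10} \approx 6.3246$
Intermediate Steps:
$t = 2$ ($t = 3 + \left(4 - 5\right) = 3 - 1 = 2$)
$u{\left(h \right)} = 21 + 3 h$
$g{\left(Q,q \right)} = 1$ ($g{\left(Q,q \right)} = \frac{1}{-3 + \left(2 + 2\right)} = \frac{1}{-3 + 4} = 1^{-1} = 1$)
$\sqrt{u{\left(N{\left(4,U \right)} \right)} + g{\left(9,-2 - -1 \right)}} 1 = \sqrt{\left(21 + 3 \cdot 6\right) + 1} \cdot 1 = \sqrt{\left(21 + 18\right) + 1} \cdot 1 = \sqrt{39 + 1} \cdot 1 = \sqrt{40} \cdot 1 = 2 \sqrt{10} \cdot 1 = 2 \sqrt{10}$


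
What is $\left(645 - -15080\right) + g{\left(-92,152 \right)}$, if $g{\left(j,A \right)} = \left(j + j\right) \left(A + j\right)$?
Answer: $4685$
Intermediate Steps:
$g{\left(j,A \right)} = 2 j \left(A + j\right)$
$\left(645 - -15080\right) + g{\left(-92,152 \right)} = \left(645 - -15080\right) + 2 \left(-92\right) \left(152 - 92\right) = \left(645 + 15080\right) + 2 \left(-92\right) 60 = 15725 - 11040 = 4685$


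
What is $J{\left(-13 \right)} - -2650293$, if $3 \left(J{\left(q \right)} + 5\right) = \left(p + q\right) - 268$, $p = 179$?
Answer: $2650254$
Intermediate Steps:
$J{\left(q \right)} = - \frac{104}{3} + \frac{q}{3}$ ($J{\left(q \right)} = -5 + \frac{\left(179 + q\right) - 268}{3} = -5 + \frac{-89 + q}{3} = -5 + \left(- \frac{89}{3} + \frac{q}{3}\right) = - \frac{104}{3} + \frac{q}{3}$)
$J{\left(-13 \right)} - -2650293 = \left(- \frac{104}{3} + \frac{1}{3} \left(-13\right)\right) - -2650293 = \left(- \frac{104}{3} - \frac{13}{3}\right) + 2650293 = -39 + 2650293 = 2650254$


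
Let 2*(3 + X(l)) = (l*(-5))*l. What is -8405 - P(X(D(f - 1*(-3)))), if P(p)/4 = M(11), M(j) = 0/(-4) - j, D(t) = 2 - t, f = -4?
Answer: -8361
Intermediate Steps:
M(j) = -j (M(j) = 0*(-1/4) - j = 0 - j = -j)
X(l) = -3 - 5*l**2/2 (X(l) = -3 + ((l*(-5))*l)/2 = -3 + ((-5*l)*l)/2 = -3 + (-5*l**2)/2 = -3 - 5*l**2/2)
P(p) = -44 (P(p) = 4*(-1*11) = 4*(-11) = -44)
-8405 - P(X(D(f - 1*(-3)))) = -8405 - 1*(-44) = -8405 + 44 = -8361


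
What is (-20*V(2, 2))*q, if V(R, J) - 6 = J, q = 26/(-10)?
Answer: 416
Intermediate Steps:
q = -13/5 (q = 26*(-1/10) = -13/5 ≈ -2.6000)
V(R, J) = 6 + J
(-20*V(2, 2))*q = -20*(6 + 2)*(-13/5) = -20*8*(-13/5) = -160*(-13/5) = 416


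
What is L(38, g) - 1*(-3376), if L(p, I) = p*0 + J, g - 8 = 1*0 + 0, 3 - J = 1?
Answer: 3378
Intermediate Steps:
J = 2 (J = 3 - 1*1 = 3 - 1 = 2)
g = 8 (g = 8 + (1*0 + 0) = 8 + (0 + 0) = 8 + 0 = 8)
L(p, I) = 2 (L(p, I) = p*0 + 2 = 0 + 2 = 2)
L(38, g) - 1*(-3376) = 2 - 1*(-3376) = 2 + 3376 = 3378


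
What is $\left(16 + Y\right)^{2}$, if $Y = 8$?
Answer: $576$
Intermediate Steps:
$\left(16 + Y\right)^{2} = \left(16 + 8\right)^{2} = 24^{2} = 576$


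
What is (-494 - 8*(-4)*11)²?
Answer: 20164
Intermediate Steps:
(-494 - 8*(-4)*11)² = (-494 + 32*11)² = (-494 + 352)² = (-142)² = 20164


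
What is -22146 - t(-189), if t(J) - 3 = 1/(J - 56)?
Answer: -5426504/245 ≈ -22149.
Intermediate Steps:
t(J) = 3 + 1/(-56 + J) (t(J) = 3 + 1/(J - 56) = 3 + 1/(-56 + J))
-22146 - t(-189) = -22146 - (-167 + 3*(-189))/(-56 - 189) = -22146 - (-167 - 567)/(-245) = -22146 - (-1)*(-734)/245 = -22146 - 1*734/245 = -22146 - 734/245 = -5426504/245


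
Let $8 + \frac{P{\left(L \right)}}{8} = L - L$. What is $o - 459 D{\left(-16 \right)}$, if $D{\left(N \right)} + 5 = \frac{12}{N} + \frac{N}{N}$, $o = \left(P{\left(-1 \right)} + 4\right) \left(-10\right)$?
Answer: $\frac{11121}{4} \approx 2780.3$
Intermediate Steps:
$P{\left(L \right)} = -64$ ($P{\left(L \right)} = -64 + 8 \left(L - L\right) = -64 + 8 \cdot 0 = -64 + 0 = -64$)
$o = 600$ ($o = \left(-64 + 4\right) \left(-10\right) = \left(-60\right) \left(-10\right) = 600$)
$D{\left(N \right)} = -4 + \frac{12}{N}$ ($D{\left(N \right)} = -5 + \left(\frac{12}{N} + \frac{N}{N}\right) = -5 + \left(\frac{12}{N} + 1\right) = -5 + \left(1 + \frac{12}{N}\right) = -4 + \frac{12}{N}$)
$o - 459 D{\left(-16 \right)} = 600 - 459 \left(-4 + \frac{12}{-16}\right) = 600 - 459 \left(-4 + 12 \left(- \frac{1}{16}\right)\right) = 600 - 459 \left(-4 - \frac{3}{4}\right) = 600 - - \frac{8721}{4} = 600 + \frac{8721}{4} = \frac{11121}{4}$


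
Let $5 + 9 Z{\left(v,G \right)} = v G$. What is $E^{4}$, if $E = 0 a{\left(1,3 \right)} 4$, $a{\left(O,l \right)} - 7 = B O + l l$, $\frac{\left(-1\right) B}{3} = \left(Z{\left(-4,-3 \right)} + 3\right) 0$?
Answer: $0$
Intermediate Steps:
$Z{\left(v,G \right)} = - \frac{5}{9} + \frac{G v}{9}$ ($Z{\left(v,G \right)} = - \frac{5}{9} + \frac{v G}{9} = - \frac{5}{9} + \frac{G v}{9}$)
$B = 0$ ($B = - 3 \left(\left(- \frac{5}{9} + \frac{1}{9} \left(-3\right) \left(-4\right)\right) + 3\right) 0 = - 3 \left(\left(- \frac{5}{9} + \frac{4}{3}\right) + 3\right) 0 = - 3 \left(\frac{7}{9} + 3\right) 0 = - 3 \cdot \frac{34}{9} \cdot 0 = \left(-3\right) 0 = 0$)
$a{\left(O,l \right)} = 7 + l^{2}$ ($a{\left(O,l \right)} = 7 + \left(0 O + l l\right) = 7 + \left(0 + l^{2}\right) = 7 + l^{2}$)
$E = 0$ ($E = 0 \left(7 + 3^{2}\right) 4 = 0 \left(7 + 9\right) 4 = 0 \cdot 16 \cdot 4 = 0 \cdot 4 = 0$)
$E^{4} = 0^{4} = 0$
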